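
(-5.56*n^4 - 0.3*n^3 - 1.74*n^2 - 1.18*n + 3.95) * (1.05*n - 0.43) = -5.838*n^5 + 2.0758*n^4 - 1.698*n^3 - 0.4908*n^2 + 4.6549*n - 1.6985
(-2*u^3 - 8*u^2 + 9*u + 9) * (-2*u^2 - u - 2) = 4*u^5 + 18*u^4 - 6*u^3 - 11*u^2 - 27*u - 18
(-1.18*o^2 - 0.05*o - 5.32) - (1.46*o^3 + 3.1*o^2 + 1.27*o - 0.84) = -1.46*o^3 - 4.28*o^2 - 1.32*o - 4.48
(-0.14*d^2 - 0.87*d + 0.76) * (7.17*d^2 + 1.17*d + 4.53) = -1.0038*d^4 - 6.4017*d^3 + 3.7971*d^2 - 3.0519*d + 3.4428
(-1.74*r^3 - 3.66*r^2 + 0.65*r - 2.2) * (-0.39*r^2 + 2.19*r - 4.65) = 0.6786*r^5 - 2.3832*r^4 - 0.177899999999999*r^3 + 19.3005*r^2 - 7.8405*r + 10.23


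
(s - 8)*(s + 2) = s^2 - 6*s - 16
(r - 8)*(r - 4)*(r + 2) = r^3 - 10*r^2 + 8*r + 64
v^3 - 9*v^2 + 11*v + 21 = (v - 7)*(v - 3)*(v + 1)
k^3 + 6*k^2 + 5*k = k*(k + 1)*(k + 5)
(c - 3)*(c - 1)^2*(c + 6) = c^4 + c^3 - 23*c^2 + 39*c - 18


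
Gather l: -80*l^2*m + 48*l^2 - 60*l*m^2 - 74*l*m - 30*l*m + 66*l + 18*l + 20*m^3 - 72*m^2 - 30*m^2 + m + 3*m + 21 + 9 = l^2*(48 - 80*m) + l*(-60*m^2 - 104*m + 84) + 20*m^3 - 102*m^2 + 4*m + 30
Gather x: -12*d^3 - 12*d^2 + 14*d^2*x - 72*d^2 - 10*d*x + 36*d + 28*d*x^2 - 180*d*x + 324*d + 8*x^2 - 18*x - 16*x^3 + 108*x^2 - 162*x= -12*d^3 - 84*d^2 + 360*d - 16*x^3 + x^2*(28*d + 116) + x*(14*d^2 - 190*d - 180)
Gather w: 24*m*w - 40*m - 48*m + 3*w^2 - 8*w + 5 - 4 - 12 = -88*m + 3*w^2 + w*(24*m - 8) - 11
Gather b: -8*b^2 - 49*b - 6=-8*b^2 - 49*b - 6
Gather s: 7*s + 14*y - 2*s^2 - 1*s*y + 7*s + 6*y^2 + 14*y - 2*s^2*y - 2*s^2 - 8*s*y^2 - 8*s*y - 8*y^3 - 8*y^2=s^2*(-2*y - 4) + s*(-8*y^2 - 9*y + 14) - 8*y^3 - 2*y^2 + 28*y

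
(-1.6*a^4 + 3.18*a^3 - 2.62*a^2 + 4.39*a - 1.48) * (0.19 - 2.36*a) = 3.776*a^5 - 7.8088*a^4 + 6.7874*a^3 - 10.8582*a^2 + 4.3269*a - 0.2812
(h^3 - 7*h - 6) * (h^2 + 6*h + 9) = h^5 + 6*h^4 + 2*h^3 - 48*h^2 - 99*h - 54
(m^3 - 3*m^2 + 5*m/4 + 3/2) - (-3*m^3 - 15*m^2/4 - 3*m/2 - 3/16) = 4*m^3 + 3*m^2/4 + 11*m/4 + 27/16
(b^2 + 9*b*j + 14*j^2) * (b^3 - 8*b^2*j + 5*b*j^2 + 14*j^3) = b^5 + b^4*j - 53*b^3*j^2 - 53*b^2*j^3 + 196*b*j^4 + 196*j^5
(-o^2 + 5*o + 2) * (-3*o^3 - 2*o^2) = 3*o^5 - 13*o^4 - 16*o^3 - 4*o^2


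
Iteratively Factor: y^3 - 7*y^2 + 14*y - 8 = (y - 2)*(y^2 - 5*y + 4) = (y - 4)*(y - 2)*(y - 1)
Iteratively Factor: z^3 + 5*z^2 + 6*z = (z)*(z^2 + 5*z + 6) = z*(z + 3)*(z + 2)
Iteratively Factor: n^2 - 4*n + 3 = (n - 1)*(n - 3)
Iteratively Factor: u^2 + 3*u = (u + 3)*(u)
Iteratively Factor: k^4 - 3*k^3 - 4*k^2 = (k)*(k^3 - 3*k^2 - 4*k) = k*(k - 4)*(k^2 + k) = k*(k - 4)*(k + 1)*(k)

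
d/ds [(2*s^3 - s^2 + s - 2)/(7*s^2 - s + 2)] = 2*s*(7*s^3 - 2*s^2 + 3*s + 12)/(49*s^4 - 14*s^3 + 29*s^2 - 4*s + 4)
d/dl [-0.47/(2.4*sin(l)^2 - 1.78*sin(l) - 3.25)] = (2.256*sin(l) - 0.8366)*cos(l)/(-2.4*sin(l)^2 + 1.78*sin(l) + 3.25)^2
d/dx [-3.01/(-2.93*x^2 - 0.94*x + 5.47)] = (-17.6386*x - 2.8294)/(2.93*x^2 + 0.94*x - 5.47)^2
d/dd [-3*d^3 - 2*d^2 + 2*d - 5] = -9*d^2 - 4*d + 2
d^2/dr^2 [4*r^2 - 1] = 8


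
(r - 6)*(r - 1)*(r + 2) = r^3 - 5*r^2 - 8*r + 12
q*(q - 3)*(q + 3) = q^3 - 9*q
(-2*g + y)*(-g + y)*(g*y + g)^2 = 2*g^4*y^2 + 4*g^4*y + 2*g^4 - 3*g^3*y^3 - 6*g^3*y^2 - 3*g^3*y + g^2*y^4 + 2*g^2*y^3 + g^2*y^2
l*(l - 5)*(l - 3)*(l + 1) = l^4 - 7*l^3 + 7*l^2 + 15*l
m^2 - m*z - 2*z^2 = (m - 2*z)*(m + z)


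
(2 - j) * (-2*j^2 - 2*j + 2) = 2*j^3 - 2*j^2 - 6*j + 4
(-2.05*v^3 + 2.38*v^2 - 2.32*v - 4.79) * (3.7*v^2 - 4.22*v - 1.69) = -7.585*v^5 + 17.457*v^4 - 15.1631*v^3 - 11.9548*v^2 + 24.1346*v + 8.0951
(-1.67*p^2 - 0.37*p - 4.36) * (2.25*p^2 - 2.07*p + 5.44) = -3.7575*p^4 + 2.6244*p^3 - 18.1289*p^2 + 7.0124*p - 23.7184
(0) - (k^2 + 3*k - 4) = -k^2 - 3*k + 4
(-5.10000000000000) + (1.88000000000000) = -3.22000000000000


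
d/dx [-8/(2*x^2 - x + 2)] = 8*(4*x - 1)/(2*x^2 - x + 2)^2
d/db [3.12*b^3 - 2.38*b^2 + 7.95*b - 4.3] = 9.36*b^2 - 4.76*b + 7.95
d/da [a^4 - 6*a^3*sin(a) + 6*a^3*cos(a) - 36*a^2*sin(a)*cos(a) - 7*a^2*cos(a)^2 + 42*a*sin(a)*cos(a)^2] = -6*sqrt(2)*a^3*sin(a + pi/4) + 4*a^3 + 7*a^2*sin(2*a) - 36*a^2*cos(2*a) + 18*sqrt(2)*a^2*cos(a + pi/4) - 36*a*sin(2*a) + 21*a*cos(a)/2 - 7*a*cos(2*a) + 63*a*cos(3*a)/2 - 7*a + 21*sin(a)/2 + 21*sin(3*a)/2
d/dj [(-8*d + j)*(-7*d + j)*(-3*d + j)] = 101*d^2 - 36*d*j + 3*j^2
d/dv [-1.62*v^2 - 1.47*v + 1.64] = -3.24*v - 1.47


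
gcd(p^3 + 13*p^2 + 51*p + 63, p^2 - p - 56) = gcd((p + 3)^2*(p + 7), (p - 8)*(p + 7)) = p + 7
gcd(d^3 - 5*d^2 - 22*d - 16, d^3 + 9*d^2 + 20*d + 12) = d^2 + 3*d + 2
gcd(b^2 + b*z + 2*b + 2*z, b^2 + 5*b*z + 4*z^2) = b + z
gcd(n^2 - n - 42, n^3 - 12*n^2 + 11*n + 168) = n - 7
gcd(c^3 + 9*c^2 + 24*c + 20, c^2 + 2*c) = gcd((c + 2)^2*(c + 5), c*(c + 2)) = c + 2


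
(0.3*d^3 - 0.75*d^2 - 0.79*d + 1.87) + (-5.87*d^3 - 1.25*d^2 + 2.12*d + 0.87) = -5.57*d^3 - 2.0*d^2 + 1.33*d + 2.74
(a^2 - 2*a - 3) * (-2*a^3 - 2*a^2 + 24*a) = -2*a^5 + 2*a^4 + 34*a^3 - 42*a^2 - 72*a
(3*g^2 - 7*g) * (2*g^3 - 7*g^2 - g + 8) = 6*g^5 - 35*g^4 + 46*g^3 + 31*g^2 - 56*g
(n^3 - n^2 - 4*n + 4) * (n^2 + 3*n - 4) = n^5 + 2*n^4 - 11*n^3 - 4*n^2 + 28*n - 16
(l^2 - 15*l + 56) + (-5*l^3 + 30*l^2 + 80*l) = -5*l^3 + 31*l^2 + 65*l + 56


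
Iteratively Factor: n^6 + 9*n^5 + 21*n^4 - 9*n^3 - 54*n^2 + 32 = (n - 1)*(n^5 + 10*n^4 + 31*n^3 + 22*n^2 - 32*n - 32) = (n - 1)*(n + 4)*(n^4 + 6*n^3 + 7*n^2 - 6*n - 8) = (n - 1)*(n + 4)^2*(n^3 + 2*n^2 - n - 2) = (n - 1)*(n + 2)*(n + 4)^2*(n^2 - 1) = (n - 1)*(n + 1)*(n + 2)*(n + 4)^2*(n - 1)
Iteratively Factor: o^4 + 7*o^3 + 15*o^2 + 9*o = (o)*(o^3 + 7*o^2 + 15*o + 9) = o*(o + 3)*(o^2 + 4*o + 3) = o*(o + 1)*(o + 3)*(o + 3)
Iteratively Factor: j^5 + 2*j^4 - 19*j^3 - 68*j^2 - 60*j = (j - 5)*(j^4 + 7*j^3 + 16*j^2 + 12*j) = (j - 5)*(j + 2)*(j^3 + 5*j^2 + 6*j) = (j - 5)*(j + 2)^2*(j^2 + 3*j) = (j - 5)*(j + 2)^2*(j + 3)*(j)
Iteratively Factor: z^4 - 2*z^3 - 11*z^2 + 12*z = (z - 4)*(z^3 + 2*z^2 - 3*z) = z*(z - 4)*(z^2 + 2*z - 3) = z*(z - 4)*(z - 1)*(z + 3)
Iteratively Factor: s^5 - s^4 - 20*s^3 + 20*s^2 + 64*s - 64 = (s + 4)*(s^4 - 5*s^3 + 20*s - 16) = (s - 1)*(s + 4)*(s^3 - 4*s^2 - 4*s + 16) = (s - 2)*(s - 1)*(s + 4)*(s^2 - 2*s - 8) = (s - 4)*(s - 2)*(s - 1)*(s + 4)*(s + 2)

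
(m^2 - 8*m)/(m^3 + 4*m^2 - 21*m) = (m - 8)/(m^2 + 4*m - 21)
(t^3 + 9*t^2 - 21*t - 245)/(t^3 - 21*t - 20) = (t^2 + 14*t + 49)/(t^2 + 5*t + 4)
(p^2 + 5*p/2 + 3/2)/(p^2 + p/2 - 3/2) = (p + 1)/(p - 1)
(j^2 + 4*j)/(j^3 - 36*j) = (j + 4)/(j^2 - 36)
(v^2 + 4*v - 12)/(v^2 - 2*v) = (v + 6)/v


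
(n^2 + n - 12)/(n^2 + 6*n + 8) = (n - 3)/(n + 2)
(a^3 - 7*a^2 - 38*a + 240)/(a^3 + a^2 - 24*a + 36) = (a^2 - 13*a + 40)/(a^2 - 5*a + 6)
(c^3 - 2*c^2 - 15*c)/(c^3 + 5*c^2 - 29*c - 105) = c/(c + 7)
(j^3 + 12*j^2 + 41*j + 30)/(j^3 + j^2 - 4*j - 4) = (j^2 + 11*j + 30)/(j^2 - 4)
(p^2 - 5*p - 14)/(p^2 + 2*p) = (p - 7)/p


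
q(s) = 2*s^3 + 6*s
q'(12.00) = 870.00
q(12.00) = 3528.00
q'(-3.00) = 60.00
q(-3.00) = -72.00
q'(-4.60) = 132.96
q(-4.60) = -222.27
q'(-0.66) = 8.61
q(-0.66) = -4.53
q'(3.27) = 70.16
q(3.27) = 89.55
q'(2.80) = 53.04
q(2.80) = 60.70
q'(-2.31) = 38.02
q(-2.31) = -38.51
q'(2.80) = 53.04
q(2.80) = 60.70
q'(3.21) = 67.82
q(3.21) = 85.41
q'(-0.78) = 9.65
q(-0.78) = -5.63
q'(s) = 6*s^2 + 6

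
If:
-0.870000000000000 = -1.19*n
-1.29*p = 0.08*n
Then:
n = 0.73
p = -0.05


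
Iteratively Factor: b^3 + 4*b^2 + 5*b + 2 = (b + 1)*(b^2 + 3*b + 2) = (b + 1)^2*(b + 2)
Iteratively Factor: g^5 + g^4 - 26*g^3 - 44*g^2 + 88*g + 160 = (g + 2)*(g^4 - g^3 - 24*g^2 + 4*g + 80) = (g + 2)^2*(g^3 - 3*g^2 - 18*g + 40) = (g - 5)*(g + 2)^2*(g^2 + 2*g - 8) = (g - 5)*(g + 2)^2*(g + 4)*(g - 2)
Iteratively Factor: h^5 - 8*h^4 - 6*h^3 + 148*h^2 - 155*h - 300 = (h - 5)*(h^4 - 3*h^3 - 21*h^2 + 43*h + 60) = (h - 5)^2*(h^3 + 2*h^2 - 11*h - 12) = (h - 5)^2*(h + 1)*(h^2 + h - 12) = (h - 5)^2*(h + 1)*(h + 4)*(h - 3)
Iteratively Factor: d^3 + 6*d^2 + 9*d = (d + 3)*(d^2 + 3*d) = d*(d + 3)*(d + 3)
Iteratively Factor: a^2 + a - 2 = (a - 1)*(a + 2)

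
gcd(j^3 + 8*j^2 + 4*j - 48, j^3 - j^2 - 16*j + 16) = j + 4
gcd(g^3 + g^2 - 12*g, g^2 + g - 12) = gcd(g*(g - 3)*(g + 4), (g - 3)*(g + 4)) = g^2 + g - 12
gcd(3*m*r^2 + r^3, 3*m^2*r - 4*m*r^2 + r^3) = r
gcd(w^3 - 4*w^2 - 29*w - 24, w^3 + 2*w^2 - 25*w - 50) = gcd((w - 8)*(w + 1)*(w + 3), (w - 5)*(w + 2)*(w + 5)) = 1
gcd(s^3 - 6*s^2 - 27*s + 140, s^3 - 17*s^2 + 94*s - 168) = s^2 - 11*s + 28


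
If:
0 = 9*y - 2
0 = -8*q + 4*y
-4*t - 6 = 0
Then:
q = 1/9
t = -3/2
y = 2/9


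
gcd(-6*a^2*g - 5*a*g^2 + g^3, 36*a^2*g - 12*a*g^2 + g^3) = 6*a*g - g^2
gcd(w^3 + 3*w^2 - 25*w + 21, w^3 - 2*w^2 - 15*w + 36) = w - 3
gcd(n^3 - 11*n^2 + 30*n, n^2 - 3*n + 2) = 1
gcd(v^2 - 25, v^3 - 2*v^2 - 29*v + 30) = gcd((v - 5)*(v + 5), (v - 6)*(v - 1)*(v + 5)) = v + 5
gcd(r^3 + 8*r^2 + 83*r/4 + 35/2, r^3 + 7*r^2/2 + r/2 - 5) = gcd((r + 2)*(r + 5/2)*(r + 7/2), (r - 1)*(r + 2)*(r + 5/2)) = r^2 + 9*r/2 + 5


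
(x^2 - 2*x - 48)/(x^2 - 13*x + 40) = (x + 6)/(x - 5)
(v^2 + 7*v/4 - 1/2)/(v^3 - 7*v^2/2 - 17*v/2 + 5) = (4*v - 1)/(2*(2*v^2 - 11*v + 5))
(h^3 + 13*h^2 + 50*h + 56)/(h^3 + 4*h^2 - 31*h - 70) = (h + 4)/(h - 5)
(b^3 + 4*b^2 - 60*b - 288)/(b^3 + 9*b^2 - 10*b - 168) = (b^2 - 2*b - 48)/(b^2 + 3*b - 28)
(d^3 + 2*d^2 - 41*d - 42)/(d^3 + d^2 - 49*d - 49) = (d - 6)/(d - 7)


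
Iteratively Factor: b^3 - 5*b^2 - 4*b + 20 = (b - 5)*(b^2 - 4) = (b - 5)*(b - 2)*(b + 2)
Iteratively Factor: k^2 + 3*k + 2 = (k + 2)*(k + 1)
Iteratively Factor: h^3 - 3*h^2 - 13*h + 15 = (h - 1)*(h^2 - 2*h - 15) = (h - 1)*(h + 3)*(h - 5)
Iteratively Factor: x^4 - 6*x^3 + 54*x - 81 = (x + 3)*(x^3 - 9*x^2 + 27*x - 27) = (x - 3)*(x + 3)*(x^2 - 6*x + 9) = (x - 3)^2*(x + 3)*(x - 3)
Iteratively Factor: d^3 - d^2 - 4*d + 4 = (d - 2)*(d^2 + d - 2) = (d - 2)*(d + 2)*(d - 1)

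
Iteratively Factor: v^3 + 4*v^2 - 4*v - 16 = (v + 2)*(v^2 + 2*v - 8) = (v + 2)*(v + 4)*(v - 2)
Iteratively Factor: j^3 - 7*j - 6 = (j + 1)*(j^2 - j - 6) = (j - 3)*(j + 1)*(j + 2)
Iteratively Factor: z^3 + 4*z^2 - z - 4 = (z - 1)*(z^2 + 5*z + 4) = (z - 1)*(z + 4)*(z + 1)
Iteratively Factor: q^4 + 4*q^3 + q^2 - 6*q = (q + 3)*(q^3 + q^2 - 2*q) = q*(q + 3)*(q^2 + q - 2) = q*(q - 1)*(q + 3)*(q + 2)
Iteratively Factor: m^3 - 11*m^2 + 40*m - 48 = (m - 3)*(m^2 - 8*m + 16) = (m - 4)*(m - 3)*(m - 4)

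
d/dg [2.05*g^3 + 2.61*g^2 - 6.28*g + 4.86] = 6.15*g^2 + 5.22*g - 6.28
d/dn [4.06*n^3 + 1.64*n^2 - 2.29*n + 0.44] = 12.18*n^2 + 3.28*n - 2.29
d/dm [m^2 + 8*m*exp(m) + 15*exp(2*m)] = 8*m*exp(m) + 2*m + 30*exp(2*m) + 8*exp(m)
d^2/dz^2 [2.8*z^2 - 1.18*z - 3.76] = 5.60000000000000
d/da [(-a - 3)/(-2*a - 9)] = 3/(2*a + 9)^2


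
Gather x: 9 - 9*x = 9 - 9*x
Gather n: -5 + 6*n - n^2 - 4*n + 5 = -n^2 + 2*n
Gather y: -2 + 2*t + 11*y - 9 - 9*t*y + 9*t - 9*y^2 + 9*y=11*t - 9*y^2 + y*(20 - 9*t) - 11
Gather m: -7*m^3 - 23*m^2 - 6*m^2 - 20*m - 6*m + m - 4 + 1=-7*m^3 - 29*m^2 - 25*m - 3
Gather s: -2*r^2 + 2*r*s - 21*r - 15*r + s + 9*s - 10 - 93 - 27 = -2*r^2 - 36*r + s*(2*r + 10) - 130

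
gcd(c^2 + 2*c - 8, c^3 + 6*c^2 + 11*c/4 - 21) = c + 4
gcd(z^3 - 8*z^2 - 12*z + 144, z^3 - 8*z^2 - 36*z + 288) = z - 6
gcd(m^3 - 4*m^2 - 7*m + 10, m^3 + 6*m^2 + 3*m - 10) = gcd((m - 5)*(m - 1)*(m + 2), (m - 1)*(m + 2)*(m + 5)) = m^2 + m - 2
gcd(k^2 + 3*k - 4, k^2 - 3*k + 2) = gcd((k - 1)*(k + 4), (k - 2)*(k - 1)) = k - 1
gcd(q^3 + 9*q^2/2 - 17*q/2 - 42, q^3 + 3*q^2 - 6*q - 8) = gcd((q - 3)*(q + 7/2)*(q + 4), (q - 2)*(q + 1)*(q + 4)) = q + 4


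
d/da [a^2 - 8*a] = 2*a - 8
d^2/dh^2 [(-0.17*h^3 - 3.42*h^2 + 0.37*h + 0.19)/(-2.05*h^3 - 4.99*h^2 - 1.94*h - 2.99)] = (25.2670699999999*h^6 - 13.38609*h^5 - 126.40341*h^4 - 410.069748*h^3 - 305.948754*h^2 + 38.19327*h + 69.682198)/(8.615125*h^9 + 62.911425*h^8 + 177.594165*h^7 + 281.019304*h^6 + 351.581952*h^5 + 351.042369*h^4 + 235.952963*h^3 + 167.592789*h^2 + 52.031382*h + 26.730899)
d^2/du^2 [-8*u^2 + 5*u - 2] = -16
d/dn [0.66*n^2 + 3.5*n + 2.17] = 1.32*n + 3.5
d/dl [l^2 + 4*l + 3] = 2*l + 4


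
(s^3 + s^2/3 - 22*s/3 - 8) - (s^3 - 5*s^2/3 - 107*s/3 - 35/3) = 2*s^2 + 85*s/3 + 11/3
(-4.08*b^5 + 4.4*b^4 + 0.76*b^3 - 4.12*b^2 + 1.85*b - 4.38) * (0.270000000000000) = -1.1016*b^5 + 1.188*b^4 + 0.2052*b^3 - 1.1124*b^2 + 0.4995*b - 1.1826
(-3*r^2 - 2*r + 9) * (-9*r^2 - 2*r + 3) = 27*r^4 + 24*r^3 - 86*r^2 - 24*r + 27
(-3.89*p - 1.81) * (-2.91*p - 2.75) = 11.3199*p^2 + 15.9646*p + 4.9775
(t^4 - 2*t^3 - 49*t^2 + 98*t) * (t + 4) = t^5 + 2*t^4 - 57*t^3 - 98*t^2 + 392*t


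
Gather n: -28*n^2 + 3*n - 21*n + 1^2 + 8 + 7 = -28*n^2 - 18*n + 16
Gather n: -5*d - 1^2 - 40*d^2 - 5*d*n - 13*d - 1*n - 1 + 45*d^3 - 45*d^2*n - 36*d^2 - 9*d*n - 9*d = 45*d^3 - 76*d^2 - 27*d + n*(-45*d^2 - 14*d - 1) - 2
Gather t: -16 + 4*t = 4*t - 16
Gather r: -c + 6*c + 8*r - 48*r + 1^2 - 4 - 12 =5*c - 40*r - 15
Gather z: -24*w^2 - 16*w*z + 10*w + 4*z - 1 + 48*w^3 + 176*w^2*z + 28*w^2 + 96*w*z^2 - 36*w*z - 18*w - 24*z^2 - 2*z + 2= 48*w^3 + 4*w^2 - 8*w + z^2*(96*w - 24) + z*(176*w^2 - 52*w + 2) + 1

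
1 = 1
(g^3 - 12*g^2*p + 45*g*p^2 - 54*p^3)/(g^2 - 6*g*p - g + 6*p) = (g^2 - 6*g*p + 9*p^2)/(g - 1)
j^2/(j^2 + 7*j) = j/(j + 7)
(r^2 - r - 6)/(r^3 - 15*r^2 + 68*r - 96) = (r + 2)/(r^2 - 12*r + 32)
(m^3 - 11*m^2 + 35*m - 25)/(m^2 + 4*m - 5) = (m^2 - 10*m + 25)/(m + 5)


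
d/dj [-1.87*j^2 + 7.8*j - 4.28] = 7.8 - 3.74*j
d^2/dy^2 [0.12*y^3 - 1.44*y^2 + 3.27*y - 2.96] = 0.72*y - 2.88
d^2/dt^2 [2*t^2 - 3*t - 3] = 4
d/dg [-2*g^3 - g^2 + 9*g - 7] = -6*g^2 - 2*g + 9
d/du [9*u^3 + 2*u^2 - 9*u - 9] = 27*u^2 + 4*u - 9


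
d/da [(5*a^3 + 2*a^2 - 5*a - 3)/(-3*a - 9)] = (-10*a^3 - 47*a^2 - 12*a + 12)/(3*(a^2 + 6*a + 9))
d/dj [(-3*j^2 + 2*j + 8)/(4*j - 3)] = 2*(-6*j^2 + 9*j - 19)/(16*j^2 - 24*j + 9)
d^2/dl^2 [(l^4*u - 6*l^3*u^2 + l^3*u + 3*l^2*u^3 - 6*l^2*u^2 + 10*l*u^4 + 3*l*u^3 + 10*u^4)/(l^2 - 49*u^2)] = 2*u*(-l^6 + 147*l^4*u^2 + 284*l^3*u^3 - 52*l^3*u^2 - 14847*l^2*u^4 + 852*l^2*u^3 + 41748*l*u^5 - 7644*l*u^4 - 7203*u^6 + 13916*u^5)/(-l^6 + 147*l^4*u^2 - 7203*l^2*u^4 + 117649*u^6)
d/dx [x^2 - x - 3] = 2*x - 1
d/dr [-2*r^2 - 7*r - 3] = -4*r - 7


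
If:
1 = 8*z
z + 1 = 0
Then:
No Solution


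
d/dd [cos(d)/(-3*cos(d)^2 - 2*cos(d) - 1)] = (sin(d) - 3*sin(3*d))/(4*cos(d) + 3*cos(2*d) + 5)^2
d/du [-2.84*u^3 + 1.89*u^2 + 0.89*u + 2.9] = -8.52*u^2 + 3.78*u + 0.89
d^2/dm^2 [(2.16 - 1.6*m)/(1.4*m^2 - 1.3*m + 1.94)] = (-(1.6*m - 2.16)*(2.8*m - 1.3)*(5.6*m - 2.6) + (13.44*m - 10.208)*(1.4*m^2 - 1.3*m + 1.94))/(1.4*m^2 - 1.3*m + 1.94)^3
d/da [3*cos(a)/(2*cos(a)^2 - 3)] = 3*(cos(2*a) + 4)*sin(a)/(cos(2*a) - 2)^2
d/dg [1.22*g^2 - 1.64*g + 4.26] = 2.44*g - 1.64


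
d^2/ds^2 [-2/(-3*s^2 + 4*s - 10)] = 4*(-9*s^2 + 12*s + 4*(3*s - 2)^2 - 30)/(3*s^2 - 4*s + 10)^3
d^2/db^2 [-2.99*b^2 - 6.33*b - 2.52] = -5.98000000000000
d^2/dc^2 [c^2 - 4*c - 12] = 2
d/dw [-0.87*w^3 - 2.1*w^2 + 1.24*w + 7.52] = -2.61*w^2 - 4.2*w + 1.24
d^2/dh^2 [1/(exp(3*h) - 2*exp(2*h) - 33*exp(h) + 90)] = ((-9*exp(2*h) + 8*exp(h) + 33)*(exp(3*h) - 2*exp(2*h) - 33*exp(h) + 90) + 2*(-3*exp(2*h) + 4*exp(h) + 33)^2*exp(h))*exp(h)/(exp(3*h) - 2*exp(2*h) - 33*exp(h) + 90)^3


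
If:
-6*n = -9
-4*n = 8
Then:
No Solution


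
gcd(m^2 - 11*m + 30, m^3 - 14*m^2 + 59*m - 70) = m - 5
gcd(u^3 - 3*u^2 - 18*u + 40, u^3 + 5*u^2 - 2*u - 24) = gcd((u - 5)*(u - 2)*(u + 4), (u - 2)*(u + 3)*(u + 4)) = u^2 + 2*u - 8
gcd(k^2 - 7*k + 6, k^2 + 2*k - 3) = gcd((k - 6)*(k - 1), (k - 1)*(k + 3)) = k - 1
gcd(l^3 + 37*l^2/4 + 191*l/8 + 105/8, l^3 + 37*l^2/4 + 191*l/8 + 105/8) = l^3 + 37*l^2/4 + 191*l/8 + 105/8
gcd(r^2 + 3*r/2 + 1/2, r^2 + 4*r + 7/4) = r + 1/2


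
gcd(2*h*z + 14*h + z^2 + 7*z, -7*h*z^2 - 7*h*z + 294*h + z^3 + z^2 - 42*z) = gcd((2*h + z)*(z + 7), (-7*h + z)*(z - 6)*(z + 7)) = z + 7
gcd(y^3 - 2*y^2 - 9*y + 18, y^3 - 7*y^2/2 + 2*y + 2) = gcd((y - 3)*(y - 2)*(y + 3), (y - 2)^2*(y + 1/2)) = y - 2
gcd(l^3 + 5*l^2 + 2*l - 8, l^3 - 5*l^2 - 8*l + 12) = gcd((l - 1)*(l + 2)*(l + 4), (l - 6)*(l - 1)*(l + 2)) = l^2 + l - 2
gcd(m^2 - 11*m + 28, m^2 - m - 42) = m - 7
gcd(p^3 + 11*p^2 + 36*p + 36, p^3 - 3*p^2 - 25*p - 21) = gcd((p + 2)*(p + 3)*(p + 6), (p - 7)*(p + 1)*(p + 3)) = p + 3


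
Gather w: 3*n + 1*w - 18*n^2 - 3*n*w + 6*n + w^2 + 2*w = -18*n^2 + 9*n + w^2 + w*(3 - 3*n)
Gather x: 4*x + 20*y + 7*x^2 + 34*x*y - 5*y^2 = 7*x^2 + x*(34*y + 4) - 5*y^2 + 20*y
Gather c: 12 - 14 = -2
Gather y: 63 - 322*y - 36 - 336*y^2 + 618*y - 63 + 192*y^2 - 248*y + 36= -144*y^2 + 48*y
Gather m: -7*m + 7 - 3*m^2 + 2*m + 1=-3*m^2 - 5*m + 8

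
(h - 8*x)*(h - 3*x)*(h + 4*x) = h^3 - 7*h^2*x - 20*h*x^2 + 96*x^3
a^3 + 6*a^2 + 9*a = a*(a + 3)^2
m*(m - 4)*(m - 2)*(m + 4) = m^4 - 2*m^3 - 16*m^2 + 32*m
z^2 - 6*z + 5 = (z - 5)*(z - 1)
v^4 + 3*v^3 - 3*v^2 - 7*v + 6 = (v - 1)^2*(v + 2)*(v + 3)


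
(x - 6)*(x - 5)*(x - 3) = x^3 - 14*x^2 + 63*x - 90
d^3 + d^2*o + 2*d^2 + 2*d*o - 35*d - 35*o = (d - 5)*(d + 7)*(d + o)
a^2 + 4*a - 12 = (a - 2)*(a + 6)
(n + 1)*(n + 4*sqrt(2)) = n^2 + n + 4*sqrt(2)*n + 4*sqrt(2)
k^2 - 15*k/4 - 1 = (k - 4)*(k + 1/4)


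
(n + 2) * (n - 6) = n^2 - 4*n - 12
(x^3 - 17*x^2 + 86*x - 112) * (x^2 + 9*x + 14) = x^5 - 8*x^4 - 53*x^3 + 424*x^2 + 196*x - 1568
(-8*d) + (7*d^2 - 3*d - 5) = 7*d^2 - 11*d - 5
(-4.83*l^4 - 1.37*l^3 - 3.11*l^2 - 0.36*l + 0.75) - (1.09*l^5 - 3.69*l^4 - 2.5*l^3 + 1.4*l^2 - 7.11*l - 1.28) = -1.09*l^5 - 1.14*l^4 + 1.13*l^3 - 4.51*l^2 + 6.75*l + 2.03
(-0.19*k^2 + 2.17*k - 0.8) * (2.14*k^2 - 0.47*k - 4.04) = -0.4066*k^4 + 4.7331*k^3 - 1.9643*k^2 - 8.3908*k + 3.232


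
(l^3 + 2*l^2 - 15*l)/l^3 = 1 + 2/l - 15/l^2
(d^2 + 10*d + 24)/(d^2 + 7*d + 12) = (d + 6)/(d + 3)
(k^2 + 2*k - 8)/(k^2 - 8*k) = (k^2 + 2*k - 8)/(k*(k - 8))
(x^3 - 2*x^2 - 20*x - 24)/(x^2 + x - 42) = (x^2 + 4*x + 4)/(x + 7)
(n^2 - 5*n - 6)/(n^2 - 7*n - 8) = (n - 6)/(n - 8)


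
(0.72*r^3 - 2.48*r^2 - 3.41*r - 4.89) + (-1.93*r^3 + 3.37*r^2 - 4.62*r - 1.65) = -1.21*r^3 + 0.89*r^2 - 8.03*r - 6.54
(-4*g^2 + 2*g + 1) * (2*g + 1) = -8*g^3 + 4*g + 1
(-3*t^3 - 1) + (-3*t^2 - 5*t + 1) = -3*t^3 - 3*t^2 - 5*t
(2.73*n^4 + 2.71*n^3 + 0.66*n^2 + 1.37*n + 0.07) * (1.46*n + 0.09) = 3.9858*n^5 + 4.2023*n^4 + 1.2075*n^3 + 2.0596*n^2 + 0.2255*n + 0.0063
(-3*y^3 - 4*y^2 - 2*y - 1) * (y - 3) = -3*y^4 + 5*y^3 + 10*y^2 + 5*y + 3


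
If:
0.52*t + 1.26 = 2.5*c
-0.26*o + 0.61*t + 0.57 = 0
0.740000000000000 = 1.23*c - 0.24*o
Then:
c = 0.07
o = -2.74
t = -2.10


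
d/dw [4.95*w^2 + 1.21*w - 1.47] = 9.9*w + 1.21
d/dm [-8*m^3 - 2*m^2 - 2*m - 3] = -24*m^2 - 4*m - 2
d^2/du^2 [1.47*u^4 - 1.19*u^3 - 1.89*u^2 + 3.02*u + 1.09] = 17.64*u^2 - 7.14*u - 3.78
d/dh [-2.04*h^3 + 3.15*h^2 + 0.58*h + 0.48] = -6.12*h^2 + 6.3*h + 0.58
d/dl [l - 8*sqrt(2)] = 1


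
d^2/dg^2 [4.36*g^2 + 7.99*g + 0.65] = 8.72000000000000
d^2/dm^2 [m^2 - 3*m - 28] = 2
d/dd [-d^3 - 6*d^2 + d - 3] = -3*d^2 - 12*d + 1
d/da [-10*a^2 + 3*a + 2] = 3 - 20*a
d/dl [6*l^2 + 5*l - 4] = 12*l + 5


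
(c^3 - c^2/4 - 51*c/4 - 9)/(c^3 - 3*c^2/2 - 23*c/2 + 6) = (4*c + 3)/(2*(2*c - 1))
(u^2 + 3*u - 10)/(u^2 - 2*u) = (u + 5)/u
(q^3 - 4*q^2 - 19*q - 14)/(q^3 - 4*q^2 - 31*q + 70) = (q^2 + 3*q + 2)/(q^2 + 3*q - 10)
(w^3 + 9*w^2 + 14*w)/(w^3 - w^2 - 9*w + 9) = w*(w^2 + 9*w + 14)/(w^3 - w^2 - 9*w + 9)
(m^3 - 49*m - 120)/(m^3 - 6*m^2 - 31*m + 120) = (m + 3)/(m - 3)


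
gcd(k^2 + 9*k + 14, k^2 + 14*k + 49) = k + 7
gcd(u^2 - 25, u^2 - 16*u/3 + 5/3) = u - 5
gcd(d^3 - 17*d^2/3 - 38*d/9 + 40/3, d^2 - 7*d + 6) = d - 6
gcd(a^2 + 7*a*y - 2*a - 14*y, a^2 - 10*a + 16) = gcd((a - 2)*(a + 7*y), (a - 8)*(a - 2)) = a - 2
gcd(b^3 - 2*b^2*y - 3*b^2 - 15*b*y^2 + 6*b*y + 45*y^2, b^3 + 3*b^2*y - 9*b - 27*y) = b^2 + 3*b*y - 3*b - 9*y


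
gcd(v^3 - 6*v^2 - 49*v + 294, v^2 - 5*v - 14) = v - 7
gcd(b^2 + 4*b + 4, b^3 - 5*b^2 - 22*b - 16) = b + 2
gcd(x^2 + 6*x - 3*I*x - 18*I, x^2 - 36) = x + 6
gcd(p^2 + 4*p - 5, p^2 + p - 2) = p - 1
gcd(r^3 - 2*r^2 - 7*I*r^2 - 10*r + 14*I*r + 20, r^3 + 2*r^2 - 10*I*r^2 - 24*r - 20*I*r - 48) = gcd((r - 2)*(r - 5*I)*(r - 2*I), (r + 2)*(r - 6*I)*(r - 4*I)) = 1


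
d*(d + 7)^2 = d^3 + 14*d^2 + 49*d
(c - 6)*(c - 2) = c^2 - 8*c + 12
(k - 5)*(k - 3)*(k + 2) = k^3 - 6*k^2 - k + 30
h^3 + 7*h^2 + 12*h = h*(h + 3)*(h + 4)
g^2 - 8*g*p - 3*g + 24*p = (g - 3)*(g - 8*p)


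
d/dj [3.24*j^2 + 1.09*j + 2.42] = 6.48*j + 1.09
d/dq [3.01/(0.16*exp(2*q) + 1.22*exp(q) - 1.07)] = (-0.9632*exp(q) - 3.6722)*exp(q)/(0.16*exp(2*q) + 1.22*exp(q) - 1.07)^2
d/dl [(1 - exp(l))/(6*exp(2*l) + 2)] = (3*exp(2*l) - 6*exp(l) - 1)*exp(l)/(2*(9*exp(4*l) + 6*exp(2*l) + 1))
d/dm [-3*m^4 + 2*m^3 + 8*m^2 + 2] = 2*m*(-6*m^2 + 3*m + 8)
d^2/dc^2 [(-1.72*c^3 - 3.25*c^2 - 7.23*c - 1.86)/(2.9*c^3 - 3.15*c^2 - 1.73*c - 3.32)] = (-86.0894*c^6 - 416.60124*c^5 - 87.9883199999997*c^4 - 321.139876*c^3 - 745.413612*c^2 + 171.651972*c + 39.177028)/(24.389*c^9 - 79.4745*c^8 + 42.67785*c^7 - 20.198175*c^6 + 156.509655*c^5 - 27.172365*c^4 - 17.836877*c^3 - 133.970964*c^2 - 57.206256*c - 36.594368)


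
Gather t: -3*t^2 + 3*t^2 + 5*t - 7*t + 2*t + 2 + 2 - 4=0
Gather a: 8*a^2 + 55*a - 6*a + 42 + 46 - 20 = 8*a^2 + 49*a + 68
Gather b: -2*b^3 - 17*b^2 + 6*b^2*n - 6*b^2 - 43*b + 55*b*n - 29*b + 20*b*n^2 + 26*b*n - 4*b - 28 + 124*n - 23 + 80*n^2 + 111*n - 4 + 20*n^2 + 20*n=-2*b^3 + b^2*(6*n - 23) + b*(20*n^2 + 81*n - 76) + 100*n^2 + 255*n - 55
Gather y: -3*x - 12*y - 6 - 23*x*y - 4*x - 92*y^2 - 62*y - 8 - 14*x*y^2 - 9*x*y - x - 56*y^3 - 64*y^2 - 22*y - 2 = -8*x - 56*y^3 + y^2*(-14*x - 156) + y*(-32*x - 96) - 16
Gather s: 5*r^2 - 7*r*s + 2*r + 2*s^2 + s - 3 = 5*r^2 + 2*r + 2*s^2 + s*(1 - 7*r) - 3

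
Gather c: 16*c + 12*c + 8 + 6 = 28*c + 14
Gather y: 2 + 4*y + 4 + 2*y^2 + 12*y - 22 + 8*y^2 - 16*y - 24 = 10*y^2 - 40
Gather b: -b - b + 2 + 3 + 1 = 6 - 2*b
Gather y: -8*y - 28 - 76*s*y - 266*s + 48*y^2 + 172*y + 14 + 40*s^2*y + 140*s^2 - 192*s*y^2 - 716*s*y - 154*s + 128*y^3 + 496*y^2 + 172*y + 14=140*s^2 - 420*s + 128*y^3 + y^2*(544 - 192*s) + y*(40*s^2 - 792*s + 336)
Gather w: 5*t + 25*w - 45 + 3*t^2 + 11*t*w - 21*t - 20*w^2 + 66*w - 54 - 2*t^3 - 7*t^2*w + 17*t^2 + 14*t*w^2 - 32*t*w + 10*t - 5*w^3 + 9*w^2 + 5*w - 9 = -2*t^3 + 20*t^2 - 6*t - 5*w^3 + w^2*(14*t - 11) + w*(-7*t^2 - 21*t + 96) - 108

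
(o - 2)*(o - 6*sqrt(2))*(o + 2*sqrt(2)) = o^3 - 4*sqrt(2)*o^2 - 2*o^2 - 24*o + 8*sqrt(2)*o + 48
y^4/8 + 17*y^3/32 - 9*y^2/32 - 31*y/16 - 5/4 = (y/4 + 1)*(y/2 + 1/2)*(y - 2)*(y + 5/4)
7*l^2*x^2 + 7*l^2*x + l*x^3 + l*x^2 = x*(7*l + x)*(l*x + l)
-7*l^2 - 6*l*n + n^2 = (-7*l + n)*(l + n)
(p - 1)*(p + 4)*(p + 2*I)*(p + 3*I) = p^4 + 3*p^3 + 5*I*p^3 - 10*p^2 + 15*I*p^2 - 18*p - 20*I*p + 24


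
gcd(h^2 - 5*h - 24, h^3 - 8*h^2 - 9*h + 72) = h^2 - 5*h - 24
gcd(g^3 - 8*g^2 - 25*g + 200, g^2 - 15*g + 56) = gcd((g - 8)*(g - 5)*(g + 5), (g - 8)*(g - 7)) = g - 8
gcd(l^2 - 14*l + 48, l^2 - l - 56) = l - 8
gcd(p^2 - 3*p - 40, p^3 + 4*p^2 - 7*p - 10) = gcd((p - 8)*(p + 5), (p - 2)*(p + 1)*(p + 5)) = p + 5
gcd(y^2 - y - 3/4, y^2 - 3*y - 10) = 1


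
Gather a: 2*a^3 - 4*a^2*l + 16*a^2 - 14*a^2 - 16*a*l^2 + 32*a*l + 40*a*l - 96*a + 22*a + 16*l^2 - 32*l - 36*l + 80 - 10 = 2*a^3 + a^2*(2 - 4*l) + a*(-16*l^2 + 72*l - 74) + 16*l^2 - 68*l + 70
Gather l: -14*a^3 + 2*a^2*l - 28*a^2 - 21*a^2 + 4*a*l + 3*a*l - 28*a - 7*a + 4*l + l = -14*a^3 - 49*a^2 - 35*a + l*(2*a^2 + 7*a + 5)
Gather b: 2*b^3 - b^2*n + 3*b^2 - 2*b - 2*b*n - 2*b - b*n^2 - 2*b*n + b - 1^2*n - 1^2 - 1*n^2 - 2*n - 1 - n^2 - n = 2*b^3 + b^2*(3 - n) + b*(-n^2 - 4*n - 3) - 2*n^2 - 4*n - 2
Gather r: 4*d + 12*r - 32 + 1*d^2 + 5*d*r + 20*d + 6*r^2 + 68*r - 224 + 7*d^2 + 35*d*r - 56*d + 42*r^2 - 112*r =8*d^2 - 32*d + 48*r^2 + r*(40*d - 32) - 256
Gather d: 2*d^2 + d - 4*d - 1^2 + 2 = 2*d^2 - 3*d + 1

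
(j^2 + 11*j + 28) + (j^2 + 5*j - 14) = 2*j^2 + 16*j + 14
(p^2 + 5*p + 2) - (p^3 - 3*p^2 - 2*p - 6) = -p^3 + 4*p^2 + 7*p + 8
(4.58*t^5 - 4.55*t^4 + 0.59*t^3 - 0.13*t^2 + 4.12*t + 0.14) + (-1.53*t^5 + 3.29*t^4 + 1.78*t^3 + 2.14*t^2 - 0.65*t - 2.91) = 3.05*t^5 - 1.26*t^4 + 2.37*t^3 + 2.01*t^2 + 3.47*t - 2.77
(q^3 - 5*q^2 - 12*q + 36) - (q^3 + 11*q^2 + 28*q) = -16*q^2 - 40*q + 36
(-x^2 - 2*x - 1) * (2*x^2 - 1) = -2*x^4 - 4*x^3 - x^2 + 2*x + 1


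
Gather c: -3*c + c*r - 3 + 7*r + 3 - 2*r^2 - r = c*(r - 3) - 2*r^2 + 6*r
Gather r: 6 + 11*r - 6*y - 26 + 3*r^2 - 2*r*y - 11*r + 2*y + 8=3*r^2 - 2*r*y - 4*y - 12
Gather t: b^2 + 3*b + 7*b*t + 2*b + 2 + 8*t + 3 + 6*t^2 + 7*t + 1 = b^2 + 5*b + 6*t^2 + t*(7*b + 15) + 6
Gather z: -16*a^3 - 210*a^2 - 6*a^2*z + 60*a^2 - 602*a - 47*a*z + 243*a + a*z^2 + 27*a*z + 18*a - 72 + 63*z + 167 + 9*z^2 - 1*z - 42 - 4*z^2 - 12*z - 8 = -16*a^3 - 150*a^2 - 341*a + z^2*(a + 5) + z*(-6*a^2 - 20*a + 50) + 45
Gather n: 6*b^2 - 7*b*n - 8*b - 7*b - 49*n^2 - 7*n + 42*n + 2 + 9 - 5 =6*b^2 - 15*b - 49*n^2 + n*(35 - 7*b) + 6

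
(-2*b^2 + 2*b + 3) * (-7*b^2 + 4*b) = 14*b^4 - 22*b^3 - 13*b^2 + 12*b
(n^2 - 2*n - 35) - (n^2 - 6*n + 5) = 4*n - 40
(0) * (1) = 0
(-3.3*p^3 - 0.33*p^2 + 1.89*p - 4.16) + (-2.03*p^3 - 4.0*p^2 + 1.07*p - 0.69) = -5.33*p^3 - 4.33*p^2 + 2.96*p - 4.85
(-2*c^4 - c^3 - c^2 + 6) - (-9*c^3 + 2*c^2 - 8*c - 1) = -2*c^4 + 8*c^3 - 3*c^2 + 8*c + 7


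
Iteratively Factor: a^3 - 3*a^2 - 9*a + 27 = (a + 3)*(a^2 - 6*a + 9) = (a - 3)*(a + 3)*(a - 3)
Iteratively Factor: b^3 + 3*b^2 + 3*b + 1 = (b + 1)*(b^2 + 2*b + 1) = (b + 1)^2*(b + 1)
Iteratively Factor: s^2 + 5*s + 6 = (s + 3)*(s + 2)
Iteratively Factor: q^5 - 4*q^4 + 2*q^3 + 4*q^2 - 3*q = (q - 1)*(q^4 - 3*q^3 - q^2 + 3*q) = q*(q - 1)*(q^3 - 3*q^2 - q + 3) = q*(q - 1)*(q + 1)*(q^2 - 4*q + 3) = q*(q - 3)*(q - 1)*(q + 1)*(q - 1)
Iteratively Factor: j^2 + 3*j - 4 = (j - 1)*(j + 4)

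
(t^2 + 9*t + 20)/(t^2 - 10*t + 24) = (t^2 + 9*t + 20)/(t^2 - 10*t + 24)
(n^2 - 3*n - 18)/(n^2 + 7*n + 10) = (n^2 - 3*n - 18)/(n^2 + 7*n + 10)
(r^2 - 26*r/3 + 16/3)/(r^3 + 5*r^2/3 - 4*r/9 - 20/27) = 9*(r - 8)/(9*r^2 + 21*r + 10)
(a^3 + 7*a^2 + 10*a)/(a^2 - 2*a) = (a^2 + 7*a + 10)/(a - 2)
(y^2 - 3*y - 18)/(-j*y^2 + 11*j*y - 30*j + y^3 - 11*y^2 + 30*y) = (y + 3)/(-j*y + 5*j + y^2 - 5*y)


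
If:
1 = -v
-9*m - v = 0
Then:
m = 1/9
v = -1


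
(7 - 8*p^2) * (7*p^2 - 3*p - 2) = -56*p^4 + 24*p^3 + 65*p^2 - 21*p - 14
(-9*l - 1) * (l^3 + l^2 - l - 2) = -9*l^4 - 10*l^3 + 8*l^2 + 19*l + 2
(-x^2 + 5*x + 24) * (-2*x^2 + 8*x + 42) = 2*x^4 - 18*x^3 - 50*x^2 + 402*x + 1008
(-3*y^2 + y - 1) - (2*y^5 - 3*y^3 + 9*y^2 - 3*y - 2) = -2*y^5 + 3*y^3 - 12*y^2 + 4*y + 1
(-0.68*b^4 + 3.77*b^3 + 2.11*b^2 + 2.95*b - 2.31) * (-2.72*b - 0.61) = 1.8496*b^5 - 9.8396*b^4 - 8.0389*b^3 - 9.3111*b^2 + 4.4837*b + 1.4091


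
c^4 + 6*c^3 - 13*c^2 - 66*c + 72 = (c - 3)*(c - 1)*(c + 4)*(c + 6)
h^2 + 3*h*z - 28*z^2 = (h - 4*z)*(h + 7*z)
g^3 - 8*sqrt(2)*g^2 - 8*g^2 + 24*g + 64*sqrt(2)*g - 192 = (g - 8)*(g - 6*sqrt(2))*(g - 2*sqrt(2))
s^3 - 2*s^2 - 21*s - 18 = (s - 6)*(s + 1)*(s + 3)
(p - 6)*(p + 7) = p^2 + p - 42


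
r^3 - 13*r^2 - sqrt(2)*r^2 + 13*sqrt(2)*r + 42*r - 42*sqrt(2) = (r - 7)*(r - 6)*(r - sqrt(2))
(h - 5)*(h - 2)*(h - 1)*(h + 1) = h^4 - 7*h^3 + 9*h^2 + 7*h - 10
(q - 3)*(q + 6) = q^2 + 3*q - 18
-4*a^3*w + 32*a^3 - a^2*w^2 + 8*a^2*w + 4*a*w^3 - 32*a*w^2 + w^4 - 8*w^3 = (-a + w)*(a + w)*(4*a + w)*(w - 8)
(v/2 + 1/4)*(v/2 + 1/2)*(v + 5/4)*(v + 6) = v^4/4 + 35*v^3/16 + 151*v^2/32 + 119*v/32 + 15/16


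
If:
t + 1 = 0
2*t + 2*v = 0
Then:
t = -1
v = 1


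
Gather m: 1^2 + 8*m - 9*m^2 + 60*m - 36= -9*m^2 + 68*m - 35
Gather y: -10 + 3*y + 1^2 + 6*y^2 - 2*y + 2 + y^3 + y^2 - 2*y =y^3 + 7*y^2 - y - 7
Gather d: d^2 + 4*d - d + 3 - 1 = d^2 + 3*d + 2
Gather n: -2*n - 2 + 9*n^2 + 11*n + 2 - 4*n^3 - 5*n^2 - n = -4*n^3 + 4*n^2 + 8*n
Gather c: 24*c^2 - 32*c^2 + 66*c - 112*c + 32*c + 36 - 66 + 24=-8*c^2 - 14*c - 6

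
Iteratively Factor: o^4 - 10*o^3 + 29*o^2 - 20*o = (o - 1)*(o^3 - 9*o^2 + 20*o) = (o - 5)*(o - 1)*(o^2 - 4*o) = (o - 5)*(o - 4)*(o - 1)*(o)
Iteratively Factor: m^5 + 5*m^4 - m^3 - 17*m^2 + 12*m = (m - 1)*(m^4 + 6*m^3 + 5*m^2 - 12*m) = (m - 1)^2*(m^3 + 7*m^2 + 12*m) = (m - 1)^2*(m + 3)*(m^2 + 4*m) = (m - 1)^2*(m + 3)*(m + 4)*(m)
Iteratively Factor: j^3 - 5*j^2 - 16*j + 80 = (j - 4)*(j^2 - j - 20) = (j - 5)*(j - 4)*(j + 4)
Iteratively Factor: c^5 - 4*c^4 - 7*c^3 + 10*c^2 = (c)*(c^4 - 4*c^3 - 7*c^2 + 10*c) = c*(c - 5)*(c^3 + c^2 - 2*c) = c^2*(c - 5)*(c^2 + c - 2) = c^2*(c - 5)*(c + 2)*(c - 1)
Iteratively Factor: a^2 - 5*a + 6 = (a - 3)*(a - 2)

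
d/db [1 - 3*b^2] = -6*b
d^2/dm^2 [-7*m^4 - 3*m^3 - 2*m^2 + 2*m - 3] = -84*m^2 - 18*m - 4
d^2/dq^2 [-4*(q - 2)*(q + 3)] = -8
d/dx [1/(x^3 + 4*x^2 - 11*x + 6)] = (-3*x^2 - 8*x + 11)/(x^3 + 4*x^2 - 11*x + 6)^2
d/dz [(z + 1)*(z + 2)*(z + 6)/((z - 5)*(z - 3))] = (z^4 - 16*z^3 - 47*z^2 + 246*z + 396)/(z^4 - 16*z^3 + 94*z^2 - 240*z + 225)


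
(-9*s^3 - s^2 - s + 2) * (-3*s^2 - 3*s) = 27*s^5 + 30*s^4 + 6*s^3 - 3*s^2 - 6*s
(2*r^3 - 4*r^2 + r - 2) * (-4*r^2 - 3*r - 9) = -8*r^5 + 10*r^4 - 10*r^3 + 41*r^2 - 3*r + 18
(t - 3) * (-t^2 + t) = -t^3 + 4*t^2 - 3*t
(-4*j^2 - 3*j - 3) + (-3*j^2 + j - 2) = -7*j^2 - 2*j - 5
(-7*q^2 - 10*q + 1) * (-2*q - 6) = 14*q^3 + 62*q^2 + 58*q - 6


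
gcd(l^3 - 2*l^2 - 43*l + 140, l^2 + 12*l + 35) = l + 7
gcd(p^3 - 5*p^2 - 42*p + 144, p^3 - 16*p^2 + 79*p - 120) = p^2 - 11*p + 24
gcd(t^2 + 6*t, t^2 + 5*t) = t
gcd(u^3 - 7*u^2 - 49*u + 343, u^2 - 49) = u^2 - 49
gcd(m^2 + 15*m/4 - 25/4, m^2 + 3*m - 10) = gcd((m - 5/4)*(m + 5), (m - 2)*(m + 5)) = m + 5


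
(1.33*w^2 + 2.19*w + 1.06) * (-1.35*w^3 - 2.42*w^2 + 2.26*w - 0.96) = -1.7955*w^5 - 6.1751*w^4 - 3.725*w^3 + 1.1074*w^2 + 0.2932*w - 1.0176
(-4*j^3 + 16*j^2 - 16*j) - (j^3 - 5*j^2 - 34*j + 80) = -5*j^3 + 21*j^2 + 18*j - 80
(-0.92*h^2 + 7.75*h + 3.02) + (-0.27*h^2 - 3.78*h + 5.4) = -1.19*h^2 + 3.97*h + 8.42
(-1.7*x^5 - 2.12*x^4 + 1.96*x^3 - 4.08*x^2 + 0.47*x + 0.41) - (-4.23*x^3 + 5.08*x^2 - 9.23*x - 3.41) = -1.7*x^5 - 2.12*x^4 + 6.19*x^3 - 9.16*x^2 + 9.7*x + 3.82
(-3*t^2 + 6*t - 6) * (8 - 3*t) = 9*t^3 - 42*t^2 + 66*t - 48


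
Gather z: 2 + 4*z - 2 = 4*z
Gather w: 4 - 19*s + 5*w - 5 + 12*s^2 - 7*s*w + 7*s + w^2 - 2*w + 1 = 12*s^2 - 12*s + w^2 + w*(3 - 7*s)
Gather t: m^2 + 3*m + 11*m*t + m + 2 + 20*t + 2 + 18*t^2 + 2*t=m^2 + 4*m + 18*t^2 + t*(11*m + 22) + 4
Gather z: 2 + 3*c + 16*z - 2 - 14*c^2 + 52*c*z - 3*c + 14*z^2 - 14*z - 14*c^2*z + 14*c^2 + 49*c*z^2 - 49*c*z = z^2*(49*c + 14) + z*(-14*c^2 + 3*c + 2)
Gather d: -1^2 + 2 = 1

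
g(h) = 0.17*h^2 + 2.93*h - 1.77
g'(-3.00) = 1.91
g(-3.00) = -9.03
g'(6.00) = 4.97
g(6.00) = 21.93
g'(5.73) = 4.88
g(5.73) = 20.60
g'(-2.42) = 2.11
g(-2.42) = -7.87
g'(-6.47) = 0.73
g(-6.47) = -13.61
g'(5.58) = 4.83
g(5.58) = 19.87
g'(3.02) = 3.96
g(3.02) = 8.63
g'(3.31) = 4.06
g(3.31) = 9.79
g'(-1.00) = 2.59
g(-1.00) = -4.53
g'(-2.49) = 2.08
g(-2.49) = -8.01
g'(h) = 0.34*h + 2.93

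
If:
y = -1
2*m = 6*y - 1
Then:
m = -7/2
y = -1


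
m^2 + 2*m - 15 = (m - 3)*(m + 5)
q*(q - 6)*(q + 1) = q^3 - 5*q^2 - 6*q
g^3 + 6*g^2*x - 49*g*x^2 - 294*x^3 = (g - 7*x)*(g + 6*x)*(g + 7*x)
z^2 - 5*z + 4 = (z - 4)*(z - 1)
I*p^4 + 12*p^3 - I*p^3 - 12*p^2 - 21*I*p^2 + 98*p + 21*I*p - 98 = (p - 7*I)^2*(p + 2*I)*(I*p - I)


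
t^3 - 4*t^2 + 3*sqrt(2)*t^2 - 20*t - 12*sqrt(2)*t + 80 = (t - 4)*(t - 2*sqrt(2))*(t + 5*sqrt(2))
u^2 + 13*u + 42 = (u + 6)*(u + 7)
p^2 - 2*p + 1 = (p - 1)^2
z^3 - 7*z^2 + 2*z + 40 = (z - 5)*(z - 4)*(z + 2)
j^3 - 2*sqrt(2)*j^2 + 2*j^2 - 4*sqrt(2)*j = j*(j + 2)*(j - 2*sqrt(2))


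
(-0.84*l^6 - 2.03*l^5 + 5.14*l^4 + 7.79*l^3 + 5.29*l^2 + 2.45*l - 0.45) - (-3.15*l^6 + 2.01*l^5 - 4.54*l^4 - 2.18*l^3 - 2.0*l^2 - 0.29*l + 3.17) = 2.31*l^6 - 4.04*l^5 + 9.68*l^4 + 9.97*l^3 + 7.29*l^2 + 2.74*l - 3.62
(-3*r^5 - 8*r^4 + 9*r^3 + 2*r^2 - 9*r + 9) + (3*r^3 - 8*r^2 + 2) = -3*r^5 - 8*r^4 + 12*r^3 - 6*r^2 - 9*r + 11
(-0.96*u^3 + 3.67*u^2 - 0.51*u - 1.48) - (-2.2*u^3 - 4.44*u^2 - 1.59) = 1.24*u^3 + 8.11*u^2 - 0.51*u + 0.11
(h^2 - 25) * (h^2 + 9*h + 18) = h^4 + 9*h^3 - 7*h^2 - 225*h - 450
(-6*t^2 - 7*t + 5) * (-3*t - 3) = 18*t^3 + 39*t^2 + 6*t - 15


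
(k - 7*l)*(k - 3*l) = k^2 - 10*k*l + 21*l^2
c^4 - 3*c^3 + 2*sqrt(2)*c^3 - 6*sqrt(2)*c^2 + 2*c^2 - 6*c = c*(c - 3)*(c + sqrt(2))^2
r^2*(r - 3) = r^3 - 3*r^2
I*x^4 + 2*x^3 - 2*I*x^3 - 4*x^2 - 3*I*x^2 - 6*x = x*(x - 3)*(x - 2*I)*(I*x + I)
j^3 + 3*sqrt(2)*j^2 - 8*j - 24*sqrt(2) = (j - 2*sqrt(2))*(j + 2*sqrt(2))*(j + 3*sqrt(2))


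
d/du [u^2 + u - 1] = 2*u + 1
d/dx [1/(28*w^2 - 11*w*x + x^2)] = (11*w - 2*x)/(28*w^2 - 11*w*x + x^2)^2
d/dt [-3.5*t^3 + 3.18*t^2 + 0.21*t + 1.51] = -10.5*t^2 + 6.36*t + 0.21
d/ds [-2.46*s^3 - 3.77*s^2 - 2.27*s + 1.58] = -7.38*s^2 - 7.54*s - 2.27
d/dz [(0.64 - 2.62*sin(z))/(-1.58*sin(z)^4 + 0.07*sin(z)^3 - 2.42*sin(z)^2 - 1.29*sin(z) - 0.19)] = (-12.4188*sin(z)^4 + 4.4116*sin(z)^3 - 6.4748*sin(z)^2 + 3.0976*sin(z) + 1.3234)*cos(z)/(2.4964*sin(z)^8 - 0.2212*sin(z)^7 + 7.6521*sin(z)^6 + 3.7376*sin(z)^5 + 6.2762*sin(z)^4 + 6.217*sin(z)^3 + 2.5837*sin(z)^2 + 0.4902*sin(z) + 0.0361)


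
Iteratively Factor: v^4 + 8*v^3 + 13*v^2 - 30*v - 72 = (v + 3)*(v^3 + 5*v^2 - 2*v - 24) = (v + 3)^2*(v^2 + 2*v - 8) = (v - 2)*(v + 3)^2*(v + 4)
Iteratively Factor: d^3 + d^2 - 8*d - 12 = (d - 3)*(d^2 + 4*d + 4) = (d - 3)*(d + 2)*(d + 2)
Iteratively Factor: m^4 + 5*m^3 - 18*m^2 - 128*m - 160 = (m + 4)*(m^3 + m^2 - 22*m - 40) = (m - 5)*(m + 4)*(m^2 + 6*m + 8) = (m - 5)*(m + 2)*(m + 4)*(m + 4)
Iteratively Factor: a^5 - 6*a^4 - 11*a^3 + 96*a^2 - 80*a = (a + 4)*(a^4 - 10*a^3 + 29*a^2 - 20*a) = (a - 4)*(a + 4)*(a^3 - 6*a^2 + 5*a) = (a - 4)*(a - 1)*(a + 4)*(a^2 - 5*a) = a*(a - 4)*(a - 1)*(a + 4)*(a - 5)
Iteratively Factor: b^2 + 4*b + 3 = (b + 3)*(b + 1)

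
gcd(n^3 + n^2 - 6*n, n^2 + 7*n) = n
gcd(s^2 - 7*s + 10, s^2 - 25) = s - 5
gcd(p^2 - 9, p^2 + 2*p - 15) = p - 3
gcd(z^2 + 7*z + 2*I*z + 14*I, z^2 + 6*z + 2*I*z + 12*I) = z + 2*I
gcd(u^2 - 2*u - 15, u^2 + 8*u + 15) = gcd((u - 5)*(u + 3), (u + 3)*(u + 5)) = u + 3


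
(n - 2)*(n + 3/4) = n^2 - 5*n/4 - 3/2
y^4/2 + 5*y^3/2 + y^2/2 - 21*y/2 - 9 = (y/2 + 1/2)*(y - 2)*(y + 3)^2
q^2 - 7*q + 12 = (q - 4)*(q - 3)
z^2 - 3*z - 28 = (z - 7)*(z + 4)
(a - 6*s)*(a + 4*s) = a^2 - 2*a*s - 24*s^2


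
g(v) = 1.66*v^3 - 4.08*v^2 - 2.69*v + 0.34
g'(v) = 4.98*v^2 - 8.16*v - 2.69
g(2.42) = -6.54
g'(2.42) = 6.73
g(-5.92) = -471.13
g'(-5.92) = 220.15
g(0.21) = -0.39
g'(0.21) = -4.18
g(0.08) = 0.10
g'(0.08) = -3.31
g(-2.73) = -56.50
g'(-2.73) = 56.70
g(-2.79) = -59.97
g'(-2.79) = 58.84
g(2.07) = -7.99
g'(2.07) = 1.76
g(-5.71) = -426.37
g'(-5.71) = 206.27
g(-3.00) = -73.13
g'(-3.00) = 66.61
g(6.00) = 195.88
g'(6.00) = 127.63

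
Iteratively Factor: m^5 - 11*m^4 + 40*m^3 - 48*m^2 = (m)*(m^4 - 11*m^3 + 40*m^2 - 48*m) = m*(m - 4)*(m^3 - 7*m^2 + 12*m) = m^2*(m - 4)*(m^2 - 7*m + 12) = m^2*(m - 4)*(m - 3)*(m - 4)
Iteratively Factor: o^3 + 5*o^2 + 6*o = (o + 2)*(o^2 + 3*o) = (o + 2)*(o + 3)*(o)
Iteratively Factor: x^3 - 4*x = (x + 2)*(x^2 - 2*x) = x*(x + 2)*(x - 2)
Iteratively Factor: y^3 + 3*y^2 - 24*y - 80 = (y + 4)*(y^2 - y - 20) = (y + 4)^2*(y - 5)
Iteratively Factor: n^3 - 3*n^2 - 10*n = (n + 2)*(n^2 - 5*n) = n*(n + 2)*(n - 5)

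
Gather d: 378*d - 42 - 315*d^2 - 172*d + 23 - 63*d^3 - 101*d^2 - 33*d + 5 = -63*d^3 - 416*d^2 + 173*d - 14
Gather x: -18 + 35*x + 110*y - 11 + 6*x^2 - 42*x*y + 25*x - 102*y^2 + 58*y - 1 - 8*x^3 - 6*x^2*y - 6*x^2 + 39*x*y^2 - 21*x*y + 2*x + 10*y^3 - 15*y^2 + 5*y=-8*x^3 - 6*x^2*y + x*(39*y^2 - 63*y + 62) + 10*y^3 - 117*y^2 + 173*y - 30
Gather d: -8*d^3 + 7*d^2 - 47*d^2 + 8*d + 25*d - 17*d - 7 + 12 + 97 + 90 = -8*d^3 - 40*d^2 + 16*d + 192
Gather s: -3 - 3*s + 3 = -3*s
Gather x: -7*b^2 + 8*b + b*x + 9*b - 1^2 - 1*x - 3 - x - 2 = -7*b^2 + 17*b + x*(b - 2) - 6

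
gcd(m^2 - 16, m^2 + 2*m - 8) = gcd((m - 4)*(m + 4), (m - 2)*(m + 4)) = m + 4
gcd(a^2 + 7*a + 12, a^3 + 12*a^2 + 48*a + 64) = a + 4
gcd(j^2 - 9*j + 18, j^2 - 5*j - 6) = j - 6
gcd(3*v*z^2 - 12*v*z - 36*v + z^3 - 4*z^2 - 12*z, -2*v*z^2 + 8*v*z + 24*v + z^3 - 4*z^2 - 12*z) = z^2 - 4*z - 12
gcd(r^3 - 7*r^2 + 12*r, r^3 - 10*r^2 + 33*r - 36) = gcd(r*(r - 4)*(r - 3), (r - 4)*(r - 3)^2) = r^2 - 7*r + 12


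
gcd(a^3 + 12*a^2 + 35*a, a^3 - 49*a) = a^2 + 7*a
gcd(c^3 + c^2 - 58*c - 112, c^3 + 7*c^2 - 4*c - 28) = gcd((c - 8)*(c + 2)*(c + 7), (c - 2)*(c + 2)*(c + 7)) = c^2 + 9*c + 14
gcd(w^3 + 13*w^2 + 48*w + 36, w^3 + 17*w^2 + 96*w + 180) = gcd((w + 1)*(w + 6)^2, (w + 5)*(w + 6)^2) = w^2 + 12*w + 36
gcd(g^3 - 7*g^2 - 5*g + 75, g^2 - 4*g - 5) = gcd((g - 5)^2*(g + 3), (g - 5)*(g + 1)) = g - 5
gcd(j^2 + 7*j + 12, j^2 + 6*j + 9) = j + 3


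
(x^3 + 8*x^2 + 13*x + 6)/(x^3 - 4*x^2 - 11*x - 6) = (x + 6)/(x - 6)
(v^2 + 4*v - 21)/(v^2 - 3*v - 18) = (-v^2 - 4*v + 21)/(-v^2 + 3*v + 18)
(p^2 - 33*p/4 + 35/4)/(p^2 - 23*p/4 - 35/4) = (4*p - 5)/(4*p + 5)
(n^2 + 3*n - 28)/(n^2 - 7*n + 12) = (n + 7)/(n - 3)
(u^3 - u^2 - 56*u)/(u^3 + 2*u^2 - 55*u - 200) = u*(u + 7)/(u^2 + 10*u + 25)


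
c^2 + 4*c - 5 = (c - 1)*(c + 5)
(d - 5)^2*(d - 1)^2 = d^4 - 12*d^3 + 46*d^2 - 60*d + 25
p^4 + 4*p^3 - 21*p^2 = p^2*(p - 3)*(p + 7)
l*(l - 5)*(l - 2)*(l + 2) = l^4 - 5*l^3 - 4*l^2 + 20*l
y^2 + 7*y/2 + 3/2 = (y + 1/2)*(y + 3)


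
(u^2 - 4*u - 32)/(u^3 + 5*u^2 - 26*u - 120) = (u - 8)/(u^2 + u - 30)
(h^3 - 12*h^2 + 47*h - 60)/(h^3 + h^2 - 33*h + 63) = (h^2 - 9*h + 20)/(h^2 + 4*h - 21)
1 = 1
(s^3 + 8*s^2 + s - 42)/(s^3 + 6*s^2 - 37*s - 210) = (s^2 + s - 6)/(s^2 - s - 30)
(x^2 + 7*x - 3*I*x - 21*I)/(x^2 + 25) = (x^2 + x*(7 - 3*I) - 21*I)/(x^2 + 25)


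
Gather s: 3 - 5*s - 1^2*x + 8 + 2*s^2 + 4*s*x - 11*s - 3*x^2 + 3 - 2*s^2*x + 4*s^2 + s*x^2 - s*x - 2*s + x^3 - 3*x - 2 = s^2*(6 - 2*x) + s*(x^2 + 3*x - 18) + x^3 - 3*x^2 - 4*x + 12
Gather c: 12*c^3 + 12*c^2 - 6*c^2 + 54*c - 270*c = 12*c^3 + 6*c^2 - 216*c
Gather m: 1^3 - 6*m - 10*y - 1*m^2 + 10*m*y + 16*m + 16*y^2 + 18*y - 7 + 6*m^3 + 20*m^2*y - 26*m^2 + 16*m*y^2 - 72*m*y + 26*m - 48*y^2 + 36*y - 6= 6*m^3 + m^2*(20*y - 27) + m*(16*y^2 - 62*y + 36) - 32*y^2 + 44*y - 12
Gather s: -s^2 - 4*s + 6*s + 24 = -s^2 + 2*s + 24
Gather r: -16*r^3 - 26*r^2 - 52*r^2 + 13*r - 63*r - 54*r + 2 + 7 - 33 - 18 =-16*r^3 - 78*r^2 - 104*r - 42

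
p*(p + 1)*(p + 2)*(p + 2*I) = p^4 + 3*p^3 + 2*I*p^3 + 2*p^2 + 6*I*p^2 + 4*I*p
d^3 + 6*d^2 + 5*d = d*(d + 1)*(d + 5)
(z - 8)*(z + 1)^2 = z^3 - 6*z^2 - 15*z - 8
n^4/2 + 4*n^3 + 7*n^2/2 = n^2*(n/2 + 1/2)*(n + 7)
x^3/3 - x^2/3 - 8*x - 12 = (x/3 + 1)*(x - 6)*(x + 2)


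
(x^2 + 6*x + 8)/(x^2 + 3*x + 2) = (x + 4)/(x + 1)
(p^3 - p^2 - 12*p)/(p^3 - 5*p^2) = (p^2 - p - 12)/(p*(p - 5))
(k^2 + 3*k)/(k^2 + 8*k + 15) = k/(k + 5)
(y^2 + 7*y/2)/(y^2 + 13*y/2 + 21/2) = y/(y + 3)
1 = 1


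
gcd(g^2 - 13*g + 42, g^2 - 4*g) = 1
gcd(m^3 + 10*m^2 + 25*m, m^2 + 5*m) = m^2 + 5*m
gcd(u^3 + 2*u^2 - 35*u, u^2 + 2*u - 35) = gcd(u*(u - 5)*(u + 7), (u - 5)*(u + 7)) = u^2 + 2*u - 35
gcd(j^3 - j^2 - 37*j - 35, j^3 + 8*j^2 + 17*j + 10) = j^2 + 6*j + 5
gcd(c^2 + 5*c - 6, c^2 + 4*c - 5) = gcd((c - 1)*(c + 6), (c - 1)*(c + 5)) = c - 1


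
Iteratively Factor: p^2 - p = (p)*(p - 1)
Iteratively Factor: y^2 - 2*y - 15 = (y - 5)*(y + 3)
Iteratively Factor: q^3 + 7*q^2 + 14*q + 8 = (q + 2)*(q^2 + 5*q + 4) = (q + 1)*(q + 2)*(q + 4)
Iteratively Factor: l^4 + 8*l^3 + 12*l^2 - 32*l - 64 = (l + 4)*(l^3 + 4*l^2 - 4*l - 16) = (l - 2)*(l + 4)*(l^2 + 6*l + 8) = (l - 2)*(l + 4)^2*(l + 2)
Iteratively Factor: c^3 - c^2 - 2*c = (c - 2)*(c^2 + c) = (c - 2)*(c + 1)*(c)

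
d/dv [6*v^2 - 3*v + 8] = 12*v - 3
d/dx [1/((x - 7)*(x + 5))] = 2*(1 - x)/(x^4 - 4*x^3 - 66*x^2 + 140*x + 1225)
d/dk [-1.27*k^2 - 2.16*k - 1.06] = -2.54*k - 2.16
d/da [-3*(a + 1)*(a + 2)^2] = 3*(-3*a - 4)*(a + 2)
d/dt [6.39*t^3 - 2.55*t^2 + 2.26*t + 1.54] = 19.17*t^2 - 5.1*t + 2.26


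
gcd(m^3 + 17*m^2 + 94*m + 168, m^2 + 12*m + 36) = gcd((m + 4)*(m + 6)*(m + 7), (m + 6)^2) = m + 6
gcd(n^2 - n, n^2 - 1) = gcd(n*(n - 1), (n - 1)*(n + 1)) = n - 1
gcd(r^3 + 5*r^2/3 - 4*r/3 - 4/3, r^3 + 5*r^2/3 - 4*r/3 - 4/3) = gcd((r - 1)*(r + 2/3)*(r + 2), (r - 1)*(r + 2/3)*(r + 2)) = r^3 + 5*r^2/3 - 4*r/3 - 4/3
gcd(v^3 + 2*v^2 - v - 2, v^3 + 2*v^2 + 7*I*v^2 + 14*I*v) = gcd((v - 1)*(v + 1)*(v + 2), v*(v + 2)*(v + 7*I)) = v + 2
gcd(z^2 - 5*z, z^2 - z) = z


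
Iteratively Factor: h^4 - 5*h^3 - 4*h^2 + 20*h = (h - 5)*(h^3 - 4*h) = (h - 5)*(h + 2)*(h^2 - 2*h) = h*(h - 5)*(h + 2)*(h - 2)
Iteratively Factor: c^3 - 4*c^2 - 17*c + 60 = (c + 4)*(c^2 - 8*c + 15) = (c - 5)*(c + 4)*(c - 3)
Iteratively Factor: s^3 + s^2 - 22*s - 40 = (s - 5)*(s^2 + 6*s + 8) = (s - 5)*(s + 4)*(s + 2)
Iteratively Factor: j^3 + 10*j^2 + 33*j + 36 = (j + 4)*(j^2 + 6*j + 9) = (j + 3)*(j + 4)*(j + 3)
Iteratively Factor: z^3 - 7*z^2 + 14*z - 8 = (z - 4)*(z^2 - 3*z + 2) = (z - 4)*(z - 1)*(z - 2)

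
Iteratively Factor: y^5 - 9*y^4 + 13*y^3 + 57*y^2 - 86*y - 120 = (y - 5)*(y^4 - 4*y^3 - 7*y^2 + 22*y + 24) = (y - 5)*(y + 1)*(y^3 - 5*y^2 - 2*y + 24) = (y - 5)*(y + 1)*(y + 2)*(y^2 - 7*y + 12) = (y - 5)*(y - 3)*(y + 1)*(y + 2)*(y - 4)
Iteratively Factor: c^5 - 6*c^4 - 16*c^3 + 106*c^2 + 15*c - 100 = (c + 1)*(c^4 - 7*c^3 - 9*c^2 + 115*c - 100) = (c - 5)*(c + 1)*(c^3 - 2*c^2 - 19*c + 20) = (c - 5)*(c - 1)*(c + 1)*(c^2 - c - 20) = (c - 5)*(c - 1)*(c + 1)*(c + 4)*(c - 5)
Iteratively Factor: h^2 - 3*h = (h)*(h - 3)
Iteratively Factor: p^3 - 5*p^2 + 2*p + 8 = (p - 2)*(p^2 - 3*p - 4) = (p - 2)*(p + 1)*(p - 4)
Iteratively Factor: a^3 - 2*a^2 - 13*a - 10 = (a + 2)*(a^2 - 4*a - 5) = (a - 5)*(a + 2)*(a + 1)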